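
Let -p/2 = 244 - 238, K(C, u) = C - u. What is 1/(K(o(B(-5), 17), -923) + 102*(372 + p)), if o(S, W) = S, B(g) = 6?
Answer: 1/37649 ≈ 2.6561e-5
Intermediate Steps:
p = -12 (p = -2*(244 - 238) = -2*6 = -12)
1/(K(o(B(-5), 17), -923) + 102*(372 + p)) = 1/((6 - 1*(-923)) + 102*(372 - 12)) = 1/((6 + 923) + 102*360) = 1/(929 + 36720) = 1/37649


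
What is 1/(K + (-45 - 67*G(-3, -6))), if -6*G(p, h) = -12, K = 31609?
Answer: 1/31430 ≈ 3.1817e-5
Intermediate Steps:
G(p, h) = 2 (G(p, h) = -1/6*(-12) = 2)
1/(K + (-45 - 67*G(-3, -6))) = 1/(31609 + (-45 - 67*2)) = 1/(31609 + (-45 - 134)) = 1/(31609 - 179) = 1/31430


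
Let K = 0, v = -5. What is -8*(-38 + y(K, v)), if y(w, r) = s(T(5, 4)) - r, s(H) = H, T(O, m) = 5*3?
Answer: 144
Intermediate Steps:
T(O, m) = 15
y(w, r) = 15 - r
-8*(-38 + y(K, v)) = -8*(-38 + (15 - 1*(-5))) = -8*(-38 + (15 + 5)) = -8*(-38 + 20) = -8*(-18) = 144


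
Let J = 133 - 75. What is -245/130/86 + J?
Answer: 129639/2236 ≈ 57.978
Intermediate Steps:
J = 58
-245/130/86 + J = -245/130/86 + 58 = -245*1/130*(1/86) + 58 = -49/26*1/86 + 58 = -49/2236 + 58 = 129639/2236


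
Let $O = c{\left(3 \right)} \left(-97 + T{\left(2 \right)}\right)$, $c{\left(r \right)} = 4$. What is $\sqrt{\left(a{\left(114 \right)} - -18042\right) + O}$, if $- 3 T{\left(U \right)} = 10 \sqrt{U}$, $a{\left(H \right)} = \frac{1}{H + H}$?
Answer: $\frac{\sqrt{229431441 - 173280 \sqrt{2}}}{114} \approx 132.8$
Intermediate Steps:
$a{\left(H \right)} = \frac{1}{2 H}$
$T{\left(U \right)} = - \frac{10 \sqrt{U}}{3}$
$O = -388 - \frac{40 \sqrt{2}}{3}$ ($O = 4 \left(-97 - \frac{10 \sqrt{2}}{3}\right) = -388 - \frac{40 \sqrt{2}}{3} \approx -406.86$)
$\sqrt{\left(a{\left(114 \right)} - -18042\right) + O} = \sqrt{\left(\frac{1}{2 \cdot 114} - -18042\right) - \left(388 + \frac{40 \sqrt{2}}{3}\right)} = \sqrt{\left(\frac{1}{2} \cdot \frac{1}{114} + 18042\right) - \left(388 + \frac{40 \sqrt{2}}{3}\right)} = \sqrt{\left(\frac{1}{228} + 18042\right) - \left(388 + \frac{40 \sqrt{2}}{3}\right)} = \sqrt{\frac{4113577}{228} - \left(388 + \frac{40 \sqrt{2}}{3}\right)} = \sqrt{\frac{4025113}{228} - \frac{40 \sqrt{2}}{3}}$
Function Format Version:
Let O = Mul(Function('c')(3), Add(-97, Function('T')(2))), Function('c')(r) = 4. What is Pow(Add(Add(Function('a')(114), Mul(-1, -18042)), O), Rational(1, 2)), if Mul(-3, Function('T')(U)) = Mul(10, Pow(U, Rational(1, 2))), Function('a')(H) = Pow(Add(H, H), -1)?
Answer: Mul(Rational(1, 114), Pow(Add(229431441, Mul(-173280, Pow(2, Rational(1, 2)))), Rational(1, 2))) ≈ 132.80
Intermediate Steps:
Function('a')(H) = Mul(Rational(1, 2), Pow(H, -1)) (Function('a')(H) = Pow(Mul(2, H), -1) = Mul(Rational(1, 2), Pow(H, -1)))
Function('T')(U) = Mul(Rational(-10, 3), Pow(U, Rational(1, 2))) (Function('T')(U) = Mul(Rational(-1, 3), Mul(10, Pow(U, Rational(1, 2)))) = Mul(Rational(-10, 3), Pow(U, Rational(1, 2))))
O = Add(-388, Mul(Rational(-40, 3), Pow(2, Rational(1, 2)))) (O = Mul(4, Add(-97, Mul(Rational(-10, 3), Pow(2, Rational(1, 2))))) = Add(-388, Mul(Rational(-40, 3), Pow(2, Rational(1, 2)))) ≈ -406.86)
Pow(Add(Add(Function('a')(114), Mul(-1, -18042)), O), Rational(1, 2)) = Pow(Add(Add(Mul(Rational(1, 2), Pow(114, -1)), Mul(-1, -18042)), Add(-388, Mul(Rational(-40, 3), Pow(2, Rational(1, 2))))), Rational(1, 2)) = Pow(Add(Add(Mul(Rational(1, 2), Rational(1, 114)), 18042), Add(-388, Mul(Rational(-40, 3), Pow(2, Rational(1, 2))))), Rational(1, 2)) = Pow(Add(Add(Rational(1, 228), 18042), Add(-388, Mul(Rational(-40, 3), Pow(2, Rational(1, 2))))), Rational(1, 2)) = Pow(Add(Rational(4113577, 228), Add(-388, Mul(Rational(-40, 3), Pow(2, Rational(1, 2))))), Rational(1, 2)) = Pow(Add(Rational(4025113, 228), Mul(Rational(-40, 3), Pow(2, Rational(1, 2)))), Rational(1, 2))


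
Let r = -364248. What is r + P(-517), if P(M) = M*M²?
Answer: -138552661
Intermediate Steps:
P(M) = M³
r + P(-517) = -364248 + (-517)³ = -364248 - 138188413 = -138552661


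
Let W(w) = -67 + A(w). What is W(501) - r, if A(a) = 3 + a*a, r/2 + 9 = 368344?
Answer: -485733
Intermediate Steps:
r = 736670 (r = -18 + 2*368344 = -18 + 736688 = 736670)
A(a) = 3 + a²
W(w) = -64 + w² (W(w) = -67 + (3 + w²) = -64 + w²)
W(501) - r = (-64 + 501²) - 1*736670 = (-64 + 251001) - 736670 = 250937 - 736670 = -485733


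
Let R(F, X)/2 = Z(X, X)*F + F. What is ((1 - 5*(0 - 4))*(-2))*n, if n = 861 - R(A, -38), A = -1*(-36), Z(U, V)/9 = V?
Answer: -1067346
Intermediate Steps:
Z(U, V) = 9*V
A = 36
R(F, X) = 2*F + 18*F*X (R(F, X) = 2*((9*X)*F + F) = 2*(9*F*X + F) = 2*(F + 9*F*X) = 2*F + 18*F*X)
n = 25413 (n = 861 - 2*36*(1 + 9*(-38)) = 861 - 2*36*(1 - 342) = 861 - 2*36*(-341) = 861 - 1*(-24552) = 861 + 24552 = 25413)
((1 - 5*(0 - 4))*(-2))*n = ((1 - 5*(0 - 4))*(-2))*25413 = ((1 - 5*(-4))*(-2))*25413 = ((1 + 20)*(-2))*25413 = (21*(-2))*25413 = -42*25413 = -1067346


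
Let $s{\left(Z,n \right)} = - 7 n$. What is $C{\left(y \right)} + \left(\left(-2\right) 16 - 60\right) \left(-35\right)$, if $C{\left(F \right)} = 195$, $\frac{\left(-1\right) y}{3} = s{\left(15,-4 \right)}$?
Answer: $3415$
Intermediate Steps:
$y = -84$ ($y = - 3 \left(\left(-7\right) \left(-4\right)\right) = \left(-3\right) 28 = -84$)
$C{\left(y \right)} + \left(\left(-2\right) 16 - 60\right) \left(-35\right) = 195 + \left(\left(-2\right) 16 - 60\right) \left(-35\right) = 195 + \left(-32 - 60\right) \left(-35\right) = 195 - -3220 = 195 + 3220 = 3415$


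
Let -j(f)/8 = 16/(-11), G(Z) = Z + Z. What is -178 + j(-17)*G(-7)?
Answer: -3750/11 ≈ -340.91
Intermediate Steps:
G(Z) = 2*Z
j(f) = 128/11 (j(f) = -128/(-11) = -128*(-1)/11 = -8*(-16/11) = 128/11)
-178 + j(-17)*G(-7) = -178 + 128*(2*(-7))/11 = -178 + (128/11)*(-14) = -178 - 1792/11 = -3750/11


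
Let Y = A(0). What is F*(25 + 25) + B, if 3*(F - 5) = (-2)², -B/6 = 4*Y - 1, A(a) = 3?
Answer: 752/3 ≈ 250.67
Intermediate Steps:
Y = 3
B = -66 (B = -6*(4*3 - 1) = -6*(12 - 1) = -6*11 = -66)
F = 19/3 (F = 5 + (⅓)*(-2)² = 5 + (⅓)*4 = 5 + 4/3 = 19/3 ≈ 6.3333)
F*(25 + 25) + B = 19*(25 + 25)/3 - 66 = (19/3)*50 - 66 = 950/3 - 66 = 752/3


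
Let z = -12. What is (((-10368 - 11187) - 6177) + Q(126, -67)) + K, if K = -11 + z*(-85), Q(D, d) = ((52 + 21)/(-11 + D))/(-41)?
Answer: -125999018/4715 ≈ -26723.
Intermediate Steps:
Q(D, d) = -73/(41*(-11 + D)) (Q(D, d) = (73/(-11 + D))*(-1/41) = -73/(41*(-11 + D)))
K = 1009 (K = -11 - 12*(-85) = -11 + 1020 = 1009)
(((-10368 - 11187) - 6177) + Q(126, -67)) + K = (((-10368 - 11187) - 6177) - 73/(-451 + 41*126)) + 1009 = ((-21555 - 6177) - 73/(-451 + 5166)) + 1009 = (-27732 - 73/4715) + 1009 = -130756453/4715 + 1009 = -125999018/4715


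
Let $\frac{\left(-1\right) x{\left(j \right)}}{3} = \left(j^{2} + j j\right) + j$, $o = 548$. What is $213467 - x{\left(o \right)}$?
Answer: $2016935$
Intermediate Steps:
$x{\left(j \right)} = - 6 j^{2} - 3 j$ ($x{\left(j \right)} = - 3 \left(\left(j^{2} + j j\right) + j\right) = - 3 \left(\left(j^{2} + j^{2}\right) + j\right) = - 3 \left(2 j^{2} + j\right) = - 3 \left(j + 2 j^{2}\right) = - 6 j^{2} - 3 j$)
$213467 - x{\left(o \right)} = 213467 - \left(-3\right) 548 \left(1 + 2 \cdot 548\right) = 213467 - \left(-3\right) 548 \left(1 + 1096\right) = 213467 - \left(-3\right) 548 \cdot 1097 = 213467 - -1803468 = 213467 + 1803468 = 2016935$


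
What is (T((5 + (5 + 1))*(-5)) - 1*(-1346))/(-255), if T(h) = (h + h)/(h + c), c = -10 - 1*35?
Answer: -13471/2550 ≈ -5.2827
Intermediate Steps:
c = -45 (c = -10 - 35 = -45)
T(h) = 2*h/(-45 + h) (T(h) = (h + h)/(h - 45) = (2*h)/(-45 + h) = 2*h/(-45 + h))
(T((5 + (5 + 1))*(-5)) - 1*(-1346))/(-255) = (2*((5 + (5 + 1))*(-5))/(-45 + (5 + (5 + 1))*(-5)) - 1*(-1346))/(-255) = (2*((5 + 6)*(-5))/(-45 + (5 + 6)*(-5)) + 1346)*(-1/255) = (2*(11*(-5))/(-45 + 11*(-5)) + 1346)*(-1/255) = (2*(-55)/(-45 - 55) + 1346)*(-1/255) = (2*(-55)/(-100) + 1346)*(-1/255) = (2*(-55)*(-1/100) + 1346)*(-1/255) = (11/10 + 1346)*(-1/255) = (13471/10)*(-1/255) = -13471/2550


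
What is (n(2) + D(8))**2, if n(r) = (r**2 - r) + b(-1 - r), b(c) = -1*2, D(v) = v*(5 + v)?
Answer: 10816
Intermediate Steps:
b(c) = -2
n(r) = -2 + r**2 - r (n(r) = (r**2 - r) - 2 = -2 + r**2 - r)
(n(2) + D(8))**2 = ((-2 + 2**2 - 1*2) + 8*(5 + 8))**2 = ((-2 + 4 - 2) + 8*13)**2 = (0 + 104)**2 = 104**2 = 10816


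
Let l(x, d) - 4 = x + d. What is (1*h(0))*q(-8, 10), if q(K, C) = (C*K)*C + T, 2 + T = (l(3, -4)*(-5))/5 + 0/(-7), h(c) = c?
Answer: 0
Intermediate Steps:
l(x, d) = 4 + d + x (l(x, d) = 4 + (x + d) = 4 + (d + x) = 4 + d + x)
T = -5 (T = -2 + (((4 - 4 + 3)*(-5))/5 + 0/(-7)) = -2 + ((3*(-5))*(⅕) + 0*(-⅐)) = -2 + (-15*⅕ + 0) = -2 + (-3 + 0) = -2 - 3 = -5)
q(K, C) = -5 + K*C² (q(K, C) = (C*K)*C - 5 = K*C² - 5 = -5 + K*C²)
(1*h(0))*q(-8, 10) = (1*0)*(-5 - 8*10²) = 0*(-5 - 8*100) = 0*(-5 - 800) = 0*(-805) = 0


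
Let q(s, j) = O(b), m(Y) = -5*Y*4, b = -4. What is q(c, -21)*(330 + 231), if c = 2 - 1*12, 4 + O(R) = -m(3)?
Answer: 31416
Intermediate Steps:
m(Y) = -20*Y
O(R) = 56 (O(R) = -4 - (-20)*3 = -4 - 1*(-60) = -4 + 60 = 56)
c = -10 (c = 2 - 12 = -10)
q(s, j) = 56
q(c, -21)*(330 + 231) = 56*(330 + 231) = 56*561 = 31416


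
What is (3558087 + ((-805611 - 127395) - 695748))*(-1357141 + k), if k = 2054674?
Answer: 1345773435489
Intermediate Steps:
(3558087 + ((-805611 - 127395) - 695748))*(-1357141 + k) = (3558087 + ((-805611 - 127395) - 695748))*(-1357141 + 2054674) = (3558087 + (-933006 - 695748))*697533 = (3558087 - 1628754)*697533 = 1929333*697533 = 1345773435489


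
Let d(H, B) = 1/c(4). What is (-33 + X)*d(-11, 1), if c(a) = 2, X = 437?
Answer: 202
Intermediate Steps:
d(H, B) = 1/2
(-33 + X)*d(-11, 1) = (-33 + 437)*(1/2) = 404*(1/2) = 202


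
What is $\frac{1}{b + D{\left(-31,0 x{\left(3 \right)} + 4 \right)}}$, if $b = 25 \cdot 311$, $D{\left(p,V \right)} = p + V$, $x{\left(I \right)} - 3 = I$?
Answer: $\frac{1}{7748} \approx 0.00012907$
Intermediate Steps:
$x{\left(I \right)} = 3 + I$
$D{\left(p,V \right)} = V + p$
$b = 7775$
$\frac{1}{b + D{\left(-31,0 x{\left(3 \right)} + 4 \right)}} = \frac{1}{7775 + \left(\left(0 \left(3 + 3\right) + 4\right) - 31\right)} = \frac{1}{7775 + \left(\left(0 \cdot 6 + 4\right) - 31\right)} = \frac{1}{7775 + \left(\left(0 + 4\right) - 31\right)} = \frac{1}{7775 + \left(4 - 31\right)} = \frac{1}{7775 - 27} = \frac{1}{7748}$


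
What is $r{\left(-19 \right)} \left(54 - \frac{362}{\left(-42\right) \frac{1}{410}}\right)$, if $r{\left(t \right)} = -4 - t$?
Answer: $\frac{376720}{7} \approx 53817.0$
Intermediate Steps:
$r{\left(-19 \right)} \left(54 - \frac{362}{\left(-42\right) \frac{1}{410}}\right) = \left(-4 - -19\right) \left(54 - \frac{362}{\left(-42\right) \frac{1}{410}}\right) = \left(-4 + 19\right) \left(54 - \frac{362}{\left(-42\right) \frac{1}{410}}\right) = 15 \left(54 - \frac{362}{- \frac{21}{205}}\right) = 15 \left(54 - - \frac{74210}{21}\right) = 15 \left(54 + \frac{74210}{21}\right) = 15 \cdot \frac{75344}{21} = \frac{376720}{7}$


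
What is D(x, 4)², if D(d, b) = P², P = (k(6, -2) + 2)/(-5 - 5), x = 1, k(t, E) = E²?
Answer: 81/625 ≈ 0.12960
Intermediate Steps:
P = -⅗ (P = ((-2)² + 2)/(-5 - 5) = (4 + 2)/(-10) = 6*(-⅒) = -⅗ ≈ -0.60000)
D(d, b) = 9/25 (D(d, b) = (-⅗)² = 9/25)
D(x, 4)² = (9/25)² = 81/625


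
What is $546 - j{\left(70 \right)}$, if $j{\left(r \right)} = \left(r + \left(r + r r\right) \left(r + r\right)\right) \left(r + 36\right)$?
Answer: $-73761674$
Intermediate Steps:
$j{\left(r \right)} = \left(36 + r\right) \left(r + 2 r \left(r + r^{2}\right)\right)$ ($j{\left(r \right)} = \left(r + \left(r + r^{2}\right) 2 r\right) \left(36 + r\right) = \left(r + 2 r \left(r + r^{2}\right)\right) \left(36 + r\right) = \left(36 + r\right) \left(r + 2 r \left(r + r^{2}\right)\right)$)
$546 - j{\left(70 \right)} = 546 - 70 \left(36 + 2 \cdot 70^{3} + 73 \cdot 70 + 74 \cdot 70^{2}\right) = 546 - 70 \left(36 + 2 \cdot 343000 + 5110 + 74 \cdot 4900\right) = 546 - 70 \left(36 + 686000 + 5110 + 362600\right) = 546 - 70 \cdot 1053746 = 546 - 73762220 = -73761674$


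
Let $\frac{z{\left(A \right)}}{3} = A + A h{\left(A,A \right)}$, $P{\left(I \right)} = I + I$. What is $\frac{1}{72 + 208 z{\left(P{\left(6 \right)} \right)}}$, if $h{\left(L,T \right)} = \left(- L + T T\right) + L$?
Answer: $\frac{1}{1085832} \approx 9.2095 \cdot 10^{-7}$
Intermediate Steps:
$P{\left(I \right)} = 2 I$
$h{\left(L,T \right)} = T^{2}$ ($h{\left(L,T \right)} = \left(- L + T^{2}\right) + L = \left(T^{2} - L\right) + L = T^{2}$)
$z{\left(A \right)} = 3 A + 3 A^{3}$ ($z{\left(A \right)} = 3 \left(A + A A^{2}\right) = 3 \left(A + A^{3}\right) = 3 A + 3 A^{3}$)
$\frac{1}{72 + 208 z{\left(P{\left(6 \right)} \right)}} = \frac{1}{72 + 208 \cdot 3 \cdot 2 \cdot 6 \left(1 + \left(2 \cdot 6\right)^{2}\right)} = \frac{1}{72 + 208 \cdot 3 \cdot 12 \left(1 + 12^{2}\right)} = \frac{1}{72 + 208 \cdot 3 \cdot 12 \left(1 + 144\right)} = \frac{1}{72 + 208 \cdot 3 \cdot 12 \cdot 145} = \frac{1}{72 + 208 \cdot 5220} = \frac{1}{72 + 1085760} = \frac{1}{1085832}$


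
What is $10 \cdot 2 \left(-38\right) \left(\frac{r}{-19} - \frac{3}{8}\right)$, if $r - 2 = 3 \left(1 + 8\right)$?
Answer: $1445$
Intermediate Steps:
$r = 29$ ($r = 2 + 3 \left(1 + 8\right) = 2 + 3 \cdot 9 = 2 + 27 = 29$)
$10 \cdot 2 \left(-38\right) \left(\frac{r}{-19} - \frac{3}{8}\right) = 10 \cdot 2 \left(-38\right) \left(\frac{29}{-19} - \frac{3}{8}\right) = 20 \left(-38\right) \left(29 \left(- \frac{1}{19}\right) - \frac{3}{8}\right) = - 760 \left(- \frac{29}{19} - \frac{3}{8}\right) = \left(-760\right) \left(- \frac{289}{152}\right) = 1445$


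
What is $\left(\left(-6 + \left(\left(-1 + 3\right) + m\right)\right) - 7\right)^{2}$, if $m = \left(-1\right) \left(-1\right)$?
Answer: $100$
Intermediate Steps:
$m = 1$
$\left(\left(-6 + \left(\left(-1 + 3\right) + m\right)\right) - 7\right)^{2} = \left(\left(-6 + \left(\left(-1 + 3\right) + 1\right)\right) - 7\right)^{2} = \left(\left(-6 + \left(2 + 1\right)\right) - 7\right)^{2} = \left(\left(-6 + 3\right) - 7\right)^{2} = \left(-3 - 7\right)^{2} = \left(-10\right)^{2} = 100$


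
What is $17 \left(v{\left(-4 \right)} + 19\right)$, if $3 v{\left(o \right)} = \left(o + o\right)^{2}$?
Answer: $\frac{2057}{3} \approx 685.67$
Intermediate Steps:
$v{\left(o \right)} = \frac{4 o^{2}}{3}$ ($v{\left(o \right)} = \frac{\left(o + o\right)^{2}}{3} = \frac{\left(2 o\right)^{2}}{3} = \frac{4 o^{2}}{3}$)
$17 \left(v{\left(-4 \right)} + 19\right) = 17 \left(\frac{4 \left(-4\right)^{2}}{3} + 19\right) = 17 \left(\frac{4}{3} \cdot 16 + 19\right) = 17 \left(\frac{64}{3} + 19\right) = 17 \cdot \frac{121}{3} = \frac{2057}{3}$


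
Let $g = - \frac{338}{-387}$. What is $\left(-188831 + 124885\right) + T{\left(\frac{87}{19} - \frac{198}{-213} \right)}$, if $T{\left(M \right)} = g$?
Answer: $- \frac{24746764}{387} \approx -63945.0$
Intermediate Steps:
$g = \frac{338}{387}$ ($g = \left(-338\right) \left(- \frac{1}{387}\right) = \frac{338}{387} \approx 0.87339$)
$T{\left(M \right)} = \frac{338}{387}$
$\left(-188831 + 124885\right) + T{\left(\frac{87}{19} - \frac{198}{-213} \right)} = \left(-188831 + 124885\right) + \frac{338}{387} = -63946 + \frac{338}{387} = - \frac{24746764}{387}$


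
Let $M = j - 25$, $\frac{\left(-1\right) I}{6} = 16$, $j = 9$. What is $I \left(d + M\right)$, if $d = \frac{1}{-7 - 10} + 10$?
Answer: $\frac{9888}{17} \approx 581.65$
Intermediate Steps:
$I = -96$ ($I = \left(-6\right) 16 = -96$)
$M = -16$ ($M = 9 - 25 = -16$)
$d = \frac{169}{17}$ ($d = \frac{1}{-17} + 10 = - \frac{1}{17} + 10 = \frac{169}{17} \approx 9.9412$)
$I \left(d + M\right) = - 96 \left(\frac{169}{17} - 16\right) = \left(-96\right) \left(- \frac{103}{17}\right) = \frac{9888}{17}$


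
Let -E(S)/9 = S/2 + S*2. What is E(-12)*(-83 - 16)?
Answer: -26730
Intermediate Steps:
E(S) = -45*S/2 (E(S) = -9*(S/2 + S*2) = -9*(S*(1/2) + 2*S) = -9*(S/2 + 2*S) = -45*S/2)
E(-12)*(-83 - 16) = (-45/2*(-12))*(-83 - 16) = 270*(-99) = -26730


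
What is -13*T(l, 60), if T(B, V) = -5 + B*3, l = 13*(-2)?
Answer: 1079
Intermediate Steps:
l = -26
T(B, V) = -5 + 3*B
-13*T(l, 60) = -13*(-5 + 3*(-26)) = -13*(-5 - 78) = -13*(-83) = 1079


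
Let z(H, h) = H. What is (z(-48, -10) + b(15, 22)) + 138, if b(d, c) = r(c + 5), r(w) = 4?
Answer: 94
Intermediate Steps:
b(d, c) = 4
(z(-48, -10) + b(15, 22)) + 138 = (-48 + 4) + 138 = -44 + 138 = 94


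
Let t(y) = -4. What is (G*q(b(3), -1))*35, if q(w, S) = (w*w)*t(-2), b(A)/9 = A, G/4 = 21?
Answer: -8573040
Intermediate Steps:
G = 84 (G = 4*21 = 84)
b(A) = 9*A
q(w, S) = -4*w² (q(w, S) = (w*w)*(-4) = w²*(-4) = -4*w²)
(G*q(b(3), -1))*35 = (84*(-4*(9*3)²))*35 = (84*(-4*27²))*35 = (84*(-4*729))*35 = (84*(-2916))*35 = -244944*35 = -8573040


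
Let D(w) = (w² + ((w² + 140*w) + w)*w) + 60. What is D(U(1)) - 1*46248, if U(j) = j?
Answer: -46045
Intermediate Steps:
D(w) = 60 + w² + w*(w² + 141*w) (D(w) = (w² + (w² + 141*w)*w) + 60 = (w² + w*(w² + 141*w)) + 60 = 60 + w² + w*(w² + 141*w))
D(U(1)) - 1*46248 = (60 + 1³ + 142*1²) - 1*46248 = (60 + 1 + 142*1) - 46248 = (60 + 1 + 142) - 46248 = 203 - 46248 = -46045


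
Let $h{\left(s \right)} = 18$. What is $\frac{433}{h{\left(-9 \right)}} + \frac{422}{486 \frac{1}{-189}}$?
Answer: $- \frac{2521}{18} \approx -140.06$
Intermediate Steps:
$\frac{433}{h{\left(-9 \right)}} + \frac{422}{486 \frac{1}{-189}} = \frac{433}{18} + \frac{422}{486 \frac{1}{-189}} = 433 \cdot \frac{1}{18} + \frac{422}{486 \left(- \frac{1}{189}\right)} = \frac{433}{18} + \frac{422}{- \frac{18}{7}} = \frac{433}{18} + 422 \left(- \frac{7}{18}\right) = \frac{433}{18} - \frac{1477}{9} = - \frac{2521}{18}$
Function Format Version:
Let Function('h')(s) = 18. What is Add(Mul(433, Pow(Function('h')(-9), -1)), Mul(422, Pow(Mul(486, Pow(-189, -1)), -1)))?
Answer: Rational(-2521, 18) ≈ -140.06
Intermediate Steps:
Add(Mul(433, Pow(Function('h')(-9), -1)), Mul(422, Pow(Mul(486, Pow(-189, -1)), -1))) = Add(Mul(433, Pow(18, -1)), Mul(422, Pow(Mul(486, Pow(-189, -1)), -1))) = Add(Mul(433, Rational(1, 18)), Mul(422, Pow(Mul(486, Rational(-1, 189)), -1))) = Add(Rational(433, 18), Mul(422, Pow(Rational(-18, 7), -1))) = Add(Rational(433, 18), Mul(422, Rational(-7, 18))) = Add(Rational(433, 18), Rational(-1477, 9)) = Rational(-2521, 18)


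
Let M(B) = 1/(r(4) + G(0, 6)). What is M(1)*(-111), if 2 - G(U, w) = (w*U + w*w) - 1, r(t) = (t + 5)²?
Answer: -37/16 ≈ -2.3125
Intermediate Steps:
r(t) = (5 + t)²
G(U, w) = 3 - w² - U*w (G(U, w) = 2 - ((w*U + w*w) - 1) = 2 - ((U*w + w²) - 1) = 2 - ((w² + U*w) - 1) = 2 - (-1 + w² + U*w) = 2 + (1 - w² - U*w) = 3 - w² - U*w)
M(B) = 1/48 (M(B) = 1/((5 + 4)² + (3 - 1*6² - 1*0*6)) = 1/(9² + (3 - 1*36 + 0)) = 1/(81 + (3 - 36 + 0)) = 1/(81 - 33) = 1/48)
M(1)*(-111) = (1/48)*(-111) = -37/16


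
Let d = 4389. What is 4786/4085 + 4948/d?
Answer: 2169386/943635 ≈ 2.2990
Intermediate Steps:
4786/4085 + 4948/d = 4786/4085 + 4948/4389 = 2169386/943635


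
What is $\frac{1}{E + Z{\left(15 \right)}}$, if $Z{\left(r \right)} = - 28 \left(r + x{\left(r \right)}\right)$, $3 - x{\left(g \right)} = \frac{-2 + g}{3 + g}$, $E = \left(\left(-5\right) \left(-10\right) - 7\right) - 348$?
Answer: $- \frac{9}{7099} \approx -0.0012678$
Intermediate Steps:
$E = -305$ ($E = \left(50 - 7\right) - 348 = 43 - 348 = -305$)
$x{\left(g \right)} = 3 - \frac{-2 + g}{3 + g}$
$Z{\left(r \right)} = - 28 r - \frac{28 \left(11 + 2 r\right)}{3 + r}$ ($Z{\left(r \right)} = - 28 \left(r + \frac{11 + 2 r}{3 + r}\right) = - 28 r - \frac{28 \left(11 + 2 r\right)}{3 + r}$)
$\frac{1}{E + Z{\left(15 \right)}} = \frac{1}{-305 + \frac{28 \left(-11 - 15^{2} - 75\right)}{3 + 15}} = \frac{1}{-305 + \frac{28 \left(-11 - 225 - 75\right)}{18}} = \frac{1}{-305 + 28 \cdot \frac{1}{18} \left(-11 - 225 - 75\right)} = \frac{1}{-305 + 28 \cdot \frac{1}{18} \left(-311\right)} = \frac{1}{-305 - \frac{4354}{9}} = \frac{1}{- \frac{7099}{9}} = - \frac{9}{7099}$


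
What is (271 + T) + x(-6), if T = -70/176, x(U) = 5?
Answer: 24253/88 ≈ 275.60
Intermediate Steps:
T = -35/88 (T = -70*1/176 = -35/88 ≈ -0.39773)
(271 + T) + x(-6) = (271 - 35/88) + 5 = 23813/88 + 5 = 24253/88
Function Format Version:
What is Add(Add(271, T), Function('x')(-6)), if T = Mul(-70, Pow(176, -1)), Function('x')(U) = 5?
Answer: Rational(24253, 88) ≈ 275.60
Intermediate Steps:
T = Rational(-35, 88) (T = Mul(-70, Rational(1, 176)) = Rational(-35, 88) ≈ -0.39773)
Add(Add(271, T), Function('x')(-6)) = Add(Add(271, Rational(-35, 88)), 5) = Add(Rational(23813, 88), 5) = Rational(24253, 88)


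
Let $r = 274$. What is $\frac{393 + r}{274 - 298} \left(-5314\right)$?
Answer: $\frac{1772219}{12} \approx 1.4769 \cdot 10^{5}$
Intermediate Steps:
$\frac{393 + r}{274 - 298} \left(-5314\right) = \frac{393 + 274}{274 - 298} \left(-5314\right) = \frac{667}{-24} \left(-5314\right) = 667 \left(- \frac{1}{24}\right) \left(-5314\right) = \left(- \frac{667}{24}\right) \left(-5314\right) = \frac{1772219}{12}$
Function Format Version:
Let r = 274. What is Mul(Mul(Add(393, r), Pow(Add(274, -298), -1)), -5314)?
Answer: Rational(1772219, 12) ≈ 1.4769e+5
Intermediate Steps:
Mul(Mul(Add(393, r), Pow(Add(274, -298), -1)), -5314) = Mul(Mul(Add(393, 274), Pow(Add(274, -298), -1)), -5314) = Mul(Mul(667, Pow(-24, -1)), -5314) = Mul(Mul(667, Rational(-1, 24)), -5314) = Mul(Rational(-667, 24), -5314) = Rational(1772219, 12)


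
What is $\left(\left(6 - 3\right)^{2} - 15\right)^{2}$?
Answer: $36$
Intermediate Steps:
$\left(\left(6 - 3\right)^{2} - 15\right)^{2} = \left(3^{2} - 15\right)^{2} = \left(9 - 15\right)^{2} = \left(-6\right)^{2} = 36$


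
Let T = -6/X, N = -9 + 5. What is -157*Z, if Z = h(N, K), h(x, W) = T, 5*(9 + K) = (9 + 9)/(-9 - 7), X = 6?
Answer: 157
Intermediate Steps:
N = -4
K = -369/40 (K = -9 + ((9 + 9)/(-9 - 7))/5 = -9 + (18/(-16))/5 = -9 + (18*(-1/16))/5 = -9 + (1/5)*(-9/8) = -9 - 9/40 = -369/40 ≈ -9.2250)
T = -1 (T = -6/6 = -6*1/6 = -1)
h(x, W) = -1
Z = -1
-157*Z = -157*(-1) = 157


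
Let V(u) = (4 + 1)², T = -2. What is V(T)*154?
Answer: 3850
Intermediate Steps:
V(u) = 25 (V(u) = 5² = 25)
V(T)*154 = 25*154 = 3850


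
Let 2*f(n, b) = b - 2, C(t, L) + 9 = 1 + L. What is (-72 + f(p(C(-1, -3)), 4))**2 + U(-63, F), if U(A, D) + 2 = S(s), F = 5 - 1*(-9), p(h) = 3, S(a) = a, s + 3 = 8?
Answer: 5044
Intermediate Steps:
s = 5 (s = -3 + 8 = 5)
C(t, L) = -8 + L (C(t, L) = -9 + (1 + L) = -8 + L)
F = 14 (F = 5 + 9 = 14)
U(A, D) = 3 (U(A, D) = -2 + 5 = 3)
f(n, b) = -1 + b/2 (f(n, b) = (b - 2)/2 = (-2 + b)/2 = -1 + b/2)
(-72 + f(p(C(-1, -3)), 4))**2 + U(-63, F) = (-72 + (-1 + (1/2)*4))**2 + 3 = (-72 + (-1 + 2))**2 + 3 = (-72 + 1)**2 + 3 = (-71)**2 + 3 = 5041 + 3 = 5044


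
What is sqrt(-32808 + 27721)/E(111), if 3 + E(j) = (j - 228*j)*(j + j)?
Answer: -I*sqrt(5087)/5593737 ≈ -1.2751e-5*I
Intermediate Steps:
E(j) = -3 - 454*j**2 (E(j) = -3 + (j - 228*j)*(j + j) = -3 + (-227*j)*(2*j) = -3 - 454*j**2)
sqrt(-32808 + 27721)/E(111) = sqrt(-32808 + 27721)/(-3 - 454*111**2) = sqrt(-5087)/(-3 - 454*12321) = (I*sqrt(5087))/(-3 - 5593734) = (I*sqrt(5087))/(-5593737) = (I*sqrt(5087))*(-1/5593737) = -I*sqrt(5087)/5593737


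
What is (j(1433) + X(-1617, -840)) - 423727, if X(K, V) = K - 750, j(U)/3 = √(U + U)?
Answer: -426094 + 3*√2866 ≈ -4.2593e+5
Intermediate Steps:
j(U) = 3*√2*√U (j(U) = 3*√(U + U) = 3*√(2*U) = 3*(√2*√U) = 3*√2*√U)
X(K, V) = -750 + K
(j(1433) + X(-1617, -840)) - 423727 = (3*√2*√1433 + (-750 - 1617)) - 423727 = (3*√2866 - 2367) - 423727 = (-2367 + 3*√2866) - 423727 = -426094 + 3*√2866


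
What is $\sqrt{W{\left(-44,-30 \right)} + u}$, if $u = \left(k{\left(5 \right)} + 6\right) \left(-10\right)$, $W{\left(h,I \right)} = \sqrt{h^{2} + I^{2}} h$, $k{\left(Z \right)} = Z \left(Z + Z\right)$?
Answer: $2 \sqrt{-140 - 22 \sqrt{709}} \approx 53.881 i$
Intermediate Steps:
$k{\left(Z \right)} = 2 Z^{2}$ ($k{\left(Z \right)} = Z 2 Z = 2 Z^{2}$)
$W{\left(h,I \right)} = h \sqrt{I^{2} + h^{2}}$ ($W{\left(h,I \right)} = \sqrt{I^{2} + h^{2}} h = h \sqrt{I^{2} + h^{2}}$)
$u = -560$ ($u = \left(2 \cdot 5^{2} + 6\right) \left(-10\right) = \left(2 \cdot 25 + 6\right) \left(-10\right) = \left(50 + 6\right) \left(-10\right) = 56 \left(-10\right) = -560$)
$\sqrt{W{\left(-44,-30 \right)} + u} = \sqrt{- 44 \sqrt{\left(-30\right)^{2} + \left(-44\right)^{2}} - 560} = \sqrt{- 44 \sqrt{900 + 1936} - 560} = \sqrt{- 44 \sqrt{2836} - 560} = \sqrt{- 44 \cdot 2 \sqrt{709} - 560} = \sqrt{- 88 \sqrt{709} - 560} = \sqrt{-560 - 88 \sqrt{709}}$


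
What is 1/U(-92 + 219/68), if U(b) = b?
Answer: -68/6037 ≈ -0.011264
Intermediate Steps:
1/U(-92 + 219/68) = 1/(-92 + 219/68) = 1/(-6037/68) = -68/6037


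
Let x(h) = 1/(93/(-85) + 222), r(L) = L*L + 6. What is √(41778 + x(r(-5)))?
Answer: √14729910402207/18777 ≈ 204.40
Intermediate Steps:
r(L) = 6 + L² (r(L) = L² + 6 = 6 + L²)
x(h) = 85/18777 (x(h) = 1/(93*(-1/85) + 222) = 1/(-93/85 + 222) = 1/(18777/85) = 85/18777)
√(41778 + x(r(-5))) = √(41778 + 85/18777) = √(784465591/18777) = √14729910402207/18777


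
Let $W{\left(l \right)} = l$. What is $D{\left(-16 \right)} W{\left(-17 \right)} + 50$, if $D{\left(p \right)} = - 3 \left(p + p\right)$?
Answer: $-1582$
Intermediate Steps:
$D{\left(p \right)} = - 6 p$ ($D{\left(p \right)} = - 3 \cdot 2 p = - 6 p$)
$D{\left(-16 \right)} W{\left(-17 \right)} + 50 = \left(-6\right) \left(-16\right) \left(-17\right) + 50 = 96 \left(-17\right) + 50 = -1632 + 50 = -1582$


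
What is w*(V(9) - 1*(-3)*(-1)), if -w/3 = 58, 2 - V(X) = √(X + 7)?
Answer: 870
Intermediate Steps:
V(X) = 2 - √(7 + X) (V(X) = 2 - √(X + 7) = 2 - √(7 + X))
w = -174 (w = -3*58 = -174)
w*(V(9) - 1*(-3)*(-1)) = -174*((2 - √(7 + 9)) - 1*(-3)*(-1)) = -174*((2 - √16) + 3*(-1)) = -174*((2 - 1*4) - 3) = -174*((2 - 4) - 3) = -174*(-2 - 3) = -174*(-5) = 870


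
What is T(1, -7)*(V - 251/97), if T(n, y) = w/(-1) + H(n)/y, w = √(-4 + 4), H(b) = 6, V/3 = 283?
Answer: -492612/679 ≈ -725.50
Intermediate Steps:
V = 849 (V = 3*283 = 849)
w = 0 (w = √0 = 0)
T(n, y) = 6/y (T(n, y) = 0/(-1) + 6/y = 0*(-1) + 6/y = 0 + 6/y = 6/y)
T(1, -7)*(V - 251/97) = (6/(-7))*(849 - 251/97) = (6*(-⅐))*(849 - 251*1/97) = -6*(849 - 251/97)/7 = -6/7*82102/97 = -492612/679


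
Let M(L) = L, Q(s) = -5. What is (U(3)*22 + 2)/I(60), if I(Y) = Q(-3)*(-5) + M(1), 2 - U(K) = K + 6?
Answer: -76/13 ≈ -5.8462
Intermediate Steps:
U(K) = -4 - K (U(K) = 2 - (K + 6) = 2 - (6 + K) = 2 + (-6 - K) = -4 - K)
I(Y) = 26 (I(Y) = -5*(-5) + 1 = 25 + 1 = 26)
(U(3)*22 + 2)/I(60) = ((-4 - 1*3)*22 + 2)/26 = ((-4 - 3)*22 + 2)*(1/26) = (-7*22 + 2)*(1/26) = (-154 + 2)*(1/26) = -152*1/26 = -76/13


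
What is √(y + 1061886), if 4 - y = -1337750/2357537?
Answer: 2*√30112077990210710/336791 ≈ 1030.5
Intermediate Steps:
y = 10767898/2357537 (y = 4 - (-1337750)/2357537 = 4 - 1*(-1337750/2357537) = 4 + 1337750/2357537 = 10767898/2357537 ≈ 4.5674)
√(y + 1061886) = √(10767898/2357537 + 1061886) = √(2503446302680/2357537) = 2*√30112077990210710/336791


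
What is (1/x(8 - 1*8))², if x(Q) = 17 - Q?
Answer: 1/289 ≈ 0.0034602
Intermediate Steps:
(1/x(8 - 1*8))² = (1/(17 - (8 - 1*8)))² = (1/(17 - (8 - 8)))² = (1/(17 - 1*0))² = (1/(17 + 0))² = (1/17)² = 1/289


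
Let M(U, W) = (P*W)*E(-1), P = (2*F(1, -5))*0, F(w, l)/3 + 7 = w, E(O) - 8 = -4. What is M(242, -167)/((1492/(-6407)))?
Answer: 0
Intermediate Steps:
E(O) = 4 (E(O) = 8 - 4 = 4)
F(w, l) = -21 + 3*w
P = 0 (P = (2*(-21 + 3*1))*0 = (2*(-21 + 3))*0 = (2*(-18))*0 = -36*0 = 0)
M(U, W) = 0 (M(U, W) = (0*W)*4 = 0*4 = 0)
M(242, -167)/((1492/(-6407))) = 0/((1492/(-6407))) = 0/((1492*(-1/6407))) = 0/(-1492/6407) = 0*(-6407/1492) = 0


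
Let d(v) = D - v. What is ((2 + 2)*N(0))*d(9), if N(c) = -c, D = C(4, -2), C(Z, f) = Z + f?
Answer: 0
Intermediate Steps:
D = 2 (D = 4 - 2 = 2)
d(v) = 2 - v
((2 + 2)*N(0))*d(9) = ((2 + 2)*(-1*0))*(2 - 1*9) = (4*0)*(2 - 9) = 0*(-7) = 0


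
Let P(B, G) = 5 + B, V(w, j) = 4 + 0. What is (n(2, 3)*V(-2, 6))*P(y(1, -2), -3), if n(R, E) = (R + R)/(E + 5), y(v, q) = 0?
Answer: 10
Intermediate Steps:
V(w, j) = 4
n(R, E) = 2*R/(5 + E) (n(R, E) = (2*R)/(5 + E) = 2*R/(5 + E))
(n(2, 3)*V(-2, 6))*P(y(1, -2), -3) = ((2*2/(5 + 3))*4)*(5 + 0) = ((2*2/8)*4)*5 = ((2*2*(⅛))*4)*5 = ((½)*4)*5 = 2*5 = 10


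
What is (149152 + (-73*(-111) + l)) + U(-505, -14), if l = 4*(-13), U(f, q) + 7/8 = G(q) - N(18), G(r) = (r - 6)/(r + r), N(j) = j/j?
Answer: 8803303/56 ≈ 1.5720e+5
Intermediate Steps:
N(j) = 1
G(r) = (-6 + r)/(2*r) (G(r) = (-6 + r)/((2*r)) = (-6 + r)*(1/(2*r)) = (-6 + r)/(2*r))
U(f, q) = -15/8 + (-6 + q)/(2*q) (U(f, q) = -7/8 + ((-6 + q)/(2*q) - 1*1) = -7/8 + ((-6 + q)/(2*q) - 1) = -7/8 + (-1 + (-6 + q)/(2*q)) = -15/8 + (-6 + q)/(2*q))
l = -52
(149152 + (-73*(-111) + l)) + U(-505, -14) = (149152 + (-73*(-111) - 52)) + (-11/8 - 3/(-14)) = (149152 + (8103 - 52)) + (-11/8 - 3*(-1/14)) = (149152 + 8051) + (-11/8 + 3/14) = 157203 - 65/56 = 8803303/56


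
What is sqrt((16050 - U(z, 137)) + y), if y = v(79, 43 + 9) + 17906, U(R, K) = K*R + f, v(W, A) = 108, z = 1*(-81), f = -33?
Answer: sqrt(45194) ≈ 212.59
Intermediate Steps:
z = -81
U(R, K) = -33 + K*R (U(R, K) = K*R - 33 = -33 + K*R)
y = 18014 (y = 108 + 17906 = 18014)
sqrt((16050 - U(z, 137)) + y) = sqrt((16050 - (-33 + 137*(-81))) + 18014) = sqrt((16050 - (-33 - 11097)) + 18014) = sqrt((16050 - 1*(-11130)) + 18014) = sqrt((16050 + 11130) + 18014) = sqrt(27180 + 18014) = sqrt(45194)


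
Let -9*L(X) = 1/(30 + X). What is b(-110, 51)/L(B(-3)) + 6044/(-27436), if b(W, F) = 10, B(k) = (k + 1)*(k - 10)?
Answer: -34570871/6859 ≈ -5040.2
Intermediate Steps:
B(k) = (1 + k)*(-10 + k)
L(X) = -1/(9*(30 + X))
b(-110, 51)/L(B(-3)) + 6044/(-27436) = 10/((-1/(270 + 9*(-10 + (-3)² - 9*(-3))))) + 6044/(-27436) = 10/((-1/(270 + 9*(-10 + 9 + 27)))) + 6044*(-1/27436) = 10/((-1/(270 + 9*26))) - 1511/6859 = 10/((-1/(270 + 234))) - 1511/6859 = 10/((-1/504)) - 1511/6859 = 10/((-1*1/504)) - 1511/6859 = 10/(-1/504) - 1511/6859 = 10*(-504) - 1511/6859 = -5040 - 1511/6859 = -34570871/6859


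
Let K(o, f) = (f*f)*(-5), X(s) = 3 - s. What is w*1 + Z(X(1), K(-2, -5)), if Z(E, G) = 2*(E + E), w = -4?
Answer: 4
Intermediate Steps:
K(o, f) = -5*f**2 (K(o, f) = f**2*(-5) = -5*f**2)
Z(E, G) = 4*E (Z(E, G) = 2*(2*E) = 4*E)
w*1 + Z(X(1), K(-2, -5)) = -4*1 + 4*(3 - 1*1) = -4 + 4*(3 - 1) = -4 + 4*2 = -4 + 8 = 4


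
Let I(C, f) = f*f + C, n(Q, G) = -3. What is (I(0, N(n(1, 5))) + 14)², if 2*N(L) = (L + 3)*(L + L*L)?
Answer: 196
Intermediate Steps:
N(L) = (3 + L)*(L + L²)/2 (N(L) = ((L + 3)*(L + L*L))/2 = ((3 + L)*(L + L²))/2 = (3 + L)*(L + L²)/2)
I(C, f) = C + f² (I(C, f) = f² + C = C + f²)
(I(0, N(n(1, 5))) + 14)² = ((0 + ((½)*(-3)*(3 + (-3)² + 4*(-3)))²) + 14)² = ((0 + ((½)*(-3)*(3 + 9 - 12))²) + 14)² = ((0 + ((½)*(-3)*0)²) + 14)² = ((0 + 0²) + 14)² = ((0 + 0) + 14)² = (0 + 14)² = 14² = 196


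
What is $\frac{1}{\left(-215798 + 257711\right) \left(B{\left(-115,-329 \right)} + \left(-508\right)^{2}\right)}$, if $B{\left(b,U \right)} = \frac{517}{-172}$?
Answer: $\frac{172}{1860370997283} \approx 9.2455 \cdot 10^{-11}$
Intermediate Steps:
$B{\left(b,U \right)} = - \frac{517}{172}$ ($B{\left(b,U \right)} = 517 \left(- \frac{1}{172}\right) = - \frac{517}{172}$)
$\frac{1}{\left(-215798 + 257711\right) \left(B{\left(-115,-329 \right)} + \left(-508\right)^{2}\right)} = \frac{1}{\left(-215798 + 257711\right) \left(- \frac{517}{172} + \left(-508\right)^{2}\right)} = \frac{1}{41913 \left(- \frac{517}{172} + 258064\right)} = \frac{1}{41913 \cdot \frac{44386491}{172}} = \frac{1}{\frac{1860370997283}{172}} = \frac{172}{1860370997283}$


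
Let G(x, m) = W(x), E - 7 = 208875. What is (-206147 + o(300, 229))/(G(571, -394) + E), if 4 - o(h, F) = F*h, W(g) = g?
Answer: -274843/209453 ≈ -1.3122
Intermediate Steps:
o(h, F) = 4 - F*h
E = 208882 (E = 7 + 208875 = 208882)
G(x, m) = x
(-206147 + o(300, 229))/(G(571, -394) + E) = (-206147 + (4 - 1*229*300))/(571 + 208882) = (-206147 + (4 - 68700))/209453 = (-206147 - 68696)*(1/209453) = -274843*1/209453 = -274843/209453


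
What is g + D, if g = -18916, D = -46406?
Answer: -65322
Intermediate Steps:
g + D = -18916 - 46406 = -65322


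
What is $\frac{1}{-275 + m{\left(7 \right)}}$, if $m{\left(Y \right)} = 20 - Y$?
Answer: $- \frac{1}{262} \approx -0.0038168$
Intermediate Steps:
$\frac{1}{-275 + m{\left(7 \right)}} = \frac{1}{-275 + \left(20 - 7\right)} = \frac{1}{-275 + 13} = \frac{1}{-262} = - \frac{1}{262}$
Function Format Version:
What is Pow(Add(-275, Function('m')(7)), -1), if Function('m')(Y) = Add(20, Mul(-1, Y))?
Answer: Rational(-1, 262) ≈ -0.0038168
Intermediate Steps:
Pow(Add(-275, Function('m')(7)), -1) = Pow(Add(-275, Add(20, Mul(-1, 7))), -1) = Pow(Add(-275, Add(20, -7)), -1) = Pow(Add(-275, 13), -1) = Pow(-262, -1) = Rational(-1, 262)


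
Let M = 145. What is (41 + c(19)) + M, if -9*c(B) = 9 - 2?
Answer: 1667/9 ≈ 185.22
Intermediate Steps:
c(B) = -7/9 (c(B) = -(9 - 2)/9 = -⅑*7 = -7/9)
(41 + c(19)) + M = (41 - 7/9) + 145 = 362/9 + 145 = 1667/9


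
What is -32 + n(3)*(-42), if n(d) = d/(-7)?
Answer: -14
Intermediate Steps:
n(d) = -d/7 (n(d) = d*(-⅐) = -d/7)
-32 + n(3)*(-42) = -32 - ⅐*3*(-42) = -32 - 3/7*(-42) = -32 + 18 = -14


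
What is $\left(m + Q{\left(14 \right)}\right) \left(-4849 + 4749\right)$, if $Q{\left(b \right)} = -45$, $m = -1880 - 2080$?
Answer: $400500$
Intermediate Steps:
$m = -3960$
$\left(m + Q{\left(14 \right)}\right) \left(-4849 + 4749\right) = \left(-3960 - 45\right) \left(-4849 + 4749\right) = \left(-4005\right) \left(-100\right) = 400500$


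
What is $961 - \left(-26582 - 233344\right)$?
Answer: $260887$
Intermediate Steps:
$961 - \left(-26582 - 233344\right) = 961 - -259926 = 961 + 259926 = 260887$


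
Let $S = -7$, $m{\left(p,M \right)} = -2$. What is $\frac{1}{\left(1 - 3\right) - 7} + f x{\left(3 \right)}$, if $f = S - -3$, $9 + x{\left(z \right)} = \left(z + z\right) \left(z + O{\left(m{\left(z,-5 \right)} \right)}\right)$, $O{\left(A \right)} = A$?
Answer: $\frac{107}{9} \approx 11.889$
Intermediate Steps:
$x{\left(z \right)} = -9 + 2 z \left(-2 + z\right)$ ($x{\left(z \right)} = -9 + \left(z + z\right) \left(z - 2\right) = -9 + 2 z \left(-2 + z\right)$)
$f = -4$ ($f = -7 - -3 = -7 + 3 = -4$)
$\frac{1}{\left(1 - 3\right) - 7} + f x{\left(3 \right)} = \frac{1}{\left(1 - 3\right) - 7} - 4 \left(-9 - 12 + 2 \cdot 3^{2}\right) = \frac{1}{\left(1 - 3\right) - 7} - 4 \left(-9 - 12 + 2 \cdot 9\right) = \frac{1}{-2 - 7} - 4 \left(-9 - 12 + 18\right) = \frac{1}{-9} - -12 = - \frac{1}{9} + 12 = \frac{107}{9}$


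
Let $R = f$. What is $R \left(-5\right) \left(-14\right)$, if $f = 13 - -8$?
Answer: $1470$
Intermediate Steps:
$f = 21$ ($f = 13 + 8 = 21$)
$R = 21$
$R \left(-5\right) \left(-14\right) = 21 \left(-5\right) \left(-14\right) = \left(-105\right) \left(-14\right) = 1470$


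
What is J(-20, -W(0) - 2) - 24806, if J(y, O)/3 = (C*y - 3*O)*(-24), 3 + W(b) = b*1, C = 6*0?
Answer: -24590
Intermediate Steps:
C = 0
W(b) = -3 + b (W(b) = -3 + b*1 = -3 + b)
J(y, O) = 216*O (J(y, O) = 3*((0*y - 3*O)*(-24)) = 3*((0 - 3*O)*(-24)) = 3*(-3*O*(-24)) = 3*(72*O) = 216*O)
J(-20, -W(0) - 2) - 24806 = 216*(-(-3 + 0) - 2) - 24806 = 216*(-1*(-3) - 2) - 24806 = 216*(3 - 2) - 24806 = 216*1 - 24806 = 216 - 24806 = -24590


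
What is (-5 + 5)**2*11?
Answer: 0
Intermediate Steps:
(-5 + 5)**2*11 = 0**2*11 = 0*11 = 0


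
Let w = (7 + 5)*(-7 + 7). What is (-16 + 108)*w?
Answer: 0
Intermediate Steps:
w = 0 (w = 12*0 = 0)
(-16 + 108)*w = (-16 + 108)*0 = 92*0 = 0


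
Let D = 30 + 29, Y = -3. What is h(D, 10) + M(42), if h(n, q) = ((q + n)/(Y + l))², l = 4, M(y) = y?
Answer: 4803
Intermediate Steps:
D = 59
h(n, q) = (n + q)² (h(n, q) = ((q + n)/(-3 + 4))² = ((n + q)/1)² = ((n + q)*1)² = (n + q)²)
h(D, 10) + M(42) = (59 + 10)² + 42 = 69² + 42 = 4761 + 42 = 4803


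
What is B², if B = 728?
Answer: 529984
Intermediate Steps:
B² = 728² = 529984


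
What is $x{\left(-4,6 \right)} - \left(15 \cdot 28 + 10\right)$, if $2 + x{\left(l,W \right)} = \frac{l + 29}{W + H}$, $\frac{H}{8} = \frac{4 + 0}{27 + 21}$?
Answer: $- \frac{1713}{4} \approx -428.25$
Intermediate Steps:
$H = \frac{2}{3}$ ($H = 8 \frac{4 + 0}{27 + 21} = 8 \cdot \frac{4}{48} = 8 \cdot 4 \cdot \frac{1}{48} = 8 \cdot \frac{1}{12} = \frac{2}{3} \approx 0.66667$)
$x{\left(l,W \right)} = -2 + \frac{29 + l}{\frac{2}{3} + W}$ ($x{\left(l,W \right)} = -2 + \frac{l + 29}{W + \frac{2}{3}} = -2 + \frac{29 + l}{\frac{2}{3} + W}$)
$x{\left(-4,6 \right)} - \left(15 \cdot 28 + 10\right) = \frac{83 - 36 + 3 \left(-4\right)}{2 + 3 \cdot 6} - \left(15 \cdot 28 + 10\right) = \frac{83 - 36 - 12}{2 + 18} - \left(420 + 10\right) = \frac{1}{20} \cdot 35 - 430 = \frac{7}{4} - 430 = - \frac{1713}{4}$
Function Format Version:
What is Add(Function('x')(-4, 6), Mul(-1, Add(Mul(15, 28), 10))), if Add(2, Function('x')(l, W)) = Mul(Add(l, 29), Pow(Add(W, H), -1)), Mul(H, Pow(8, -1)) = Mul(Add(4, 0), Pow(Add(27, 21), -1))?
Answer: Rational(-1713, 4) ≈ -428.25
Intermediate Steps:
H = Rational(2, 3) (H = Mul(8, Mul(Add(4, 0), Pow(Add(27, 21), -1))) = Mul(8, Mul(4, Pow(48, -1))) = Mul(8, Mul(4, Rational(1, 48))) = Mul(8, Rational(1, 12)) = Rational(2, 3) ≈ 0.66667)
Function('x')(l, W) = Add(-2, Mul(Pow(Add(Rational(2, 3), W), -1), Add(29, l))) (Function('x')(l, W) = Add(-2, Mul(Add(l, 29), Pow(Add(W, Rational(2, 3)), -1))) = Add(-2, Mul(Add(29, l), Pow(Add(Rational(2, 3), W), -1))) = Add(-2, Mul(Pow(Add(Rational(2, 3), W), -1), Add(29, l))))
Add(Function('x')(-4, 6), Mul(-1, Add(Mul(15, 28), 10))) = Add(Mul(Pow(Add(2, Mul(3, 6)), -1), Add(83, Mul(-6, 6), Mul(3, -4))), Mul(-1, Add(Mul(15, 28), 10))) = Add(Mul(Pow(Add(2, 18), -1), Add(83, -36, -12)), Mul(-1, Add(420, 10))) = Add(Mul(Pow(20, -1), 35), Mul(-1, 430)) = Add(Mul(Rational(1, 20), 35), -430) = Add(Rational(7, 4), -430) = Rational(-1713, 4)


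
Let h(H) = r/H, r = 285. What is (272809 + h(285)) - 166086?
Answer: 106724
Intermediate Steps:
h(H) = 285/H
(272809 + h(285)) - 166086 = (272809 + 285/285) - 166086 = (272809 + 285*(1/285)) - 166086 = (272809 + 1) - 166086 = 272810 - 166086 = 106724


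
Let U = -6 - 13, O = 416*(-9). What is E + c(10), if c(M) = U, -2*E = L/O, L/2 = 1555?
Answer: -69581/3744 ≈ -18.585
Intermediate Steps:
O = -3744
L = 3110 (L = 2*1555 = 3110)
U = -19
E = 1555/3744 (E = -1555/(-3744) = -1555*(-1)/3744 = -½*(-1555/1872) = 1555/3744 ≈ 0.41533)
c(M) = -19
E + c(10) = 1555/3744 - 19 = -69581/3744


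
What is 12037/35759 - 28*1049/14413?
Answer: -125260581/73627781 ≈ -1.7013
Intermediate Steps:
12037/35759 - 28*1049/14413 = 12037*(1/35759) - 29372*1/14413 = 12037/35759 - 4196/2059 = -125260581/73627781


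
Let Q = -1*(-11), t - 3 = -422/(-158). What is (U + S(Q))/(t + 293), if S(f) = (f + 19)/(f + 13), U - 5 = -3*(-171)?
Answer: 164083/94380 ≈ 1.7385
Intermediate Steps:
t = 448/79 (t = 3 - 422/(-158) = 3 - 422*(-1/158) = 3 + 211/79 = 448/79 ≈ 5.6709)
Q = 11
U = 518 (U = 5 - 3*(-171) = 5 + 513 = 518)
S(f) = (19 + f)/(13 + f)
(U + S(Q))/(t + 293) = (518 + (19 + 11)/(13 + 11))/(448/79 + 293) = (518 + 30/24)/(23595/79) = 79*(518 + (1/24)*30)/23595 = 79*(518 + 5/4)/23595 = (79/23595)*(2077/4) = 164083/94380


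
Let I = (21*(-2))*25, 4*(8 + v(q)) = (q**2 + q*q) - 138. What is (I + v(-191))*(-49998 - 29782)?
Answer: -1368067440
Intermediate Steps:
v(q) = -85/2 + q**2/2 (v(q) = -8 + ((q**2 + q*q) - 138)/4 = -8 + ((q**2 + q**2) - 138)/4 = -8 + (2*q**2 - 138)/4 = -8 + (-138 + 2*q**2)/4 = -8 + (-69/2 + q**2/2) = -85/2 + q**2/2)
I = -1050 (I = -42*25 = -1050)
(I + v(-191))*(-49998 - 29782) = (-1050 + (-85/2 + (1/2)*(-191)**2))*(-49998 - 29782) = (-1050 + (-85/2 + (1/2)*36481))*(-79780) = (-1050 + (-85/2 + 36481/2))*(-79780) = (-1050 + 18198)*(-79780) = 17148*(-79780) = -1368067440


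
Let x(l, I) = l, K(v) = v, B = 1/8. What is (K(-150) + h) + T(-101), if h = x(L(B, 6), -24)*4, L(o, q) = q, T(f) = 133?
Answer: 7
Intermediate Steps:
B = ⅛ ≈ 0.12500
h = 24 (h = 6*4 = 24)
(K(-150) + h) + T(-101) = (-150 + 24) + 133 = -126 + 133 = 7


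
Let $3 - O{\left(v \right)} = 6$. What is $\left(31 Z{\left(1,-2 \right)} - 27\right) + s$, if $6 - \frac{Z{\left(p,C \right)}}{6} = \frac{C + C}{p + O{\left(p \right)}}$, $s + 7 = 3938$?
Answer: $4648$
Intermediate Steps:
$s = 3931$ ($s = -7 + 3938 = 3931$)
$O{\left(v \right)} = -3$ ($O{\left(v \right)} = 3 - 6 = -3$)
$Z{\left(p,C \right)} = 36 - \frac{12 C}{-3 + p}$ ($Z{\left(p,C \right)} = 36 - 6 \frac{C + C}{p - 3} = 36 - 6 \frac{2 C}{-3 + p} = 36 - \frac{12 C}{-3 + p}$)
$\left(31 Z{\left(1,-2 \right)} - 27\right) + s = \left(31 \frac{12 \left(-9 - -2 + 3 \cdot 1\right)}{-3 + 1} - 27\right) + 3931 = \left(31 \frac{12 \left(-9 + 2 + 3\right)}{-2} - 27\right) + 3931 = \left(31 \cdot 12 \left(- \frac{1}{2}\right) \left(-4\right) - 27\right) + 3931 = \left(31 \cdot 24 - 27\right) + 3931 = \left(744 - 27\right) + 3931 = 717 + 3931 = 4648$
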